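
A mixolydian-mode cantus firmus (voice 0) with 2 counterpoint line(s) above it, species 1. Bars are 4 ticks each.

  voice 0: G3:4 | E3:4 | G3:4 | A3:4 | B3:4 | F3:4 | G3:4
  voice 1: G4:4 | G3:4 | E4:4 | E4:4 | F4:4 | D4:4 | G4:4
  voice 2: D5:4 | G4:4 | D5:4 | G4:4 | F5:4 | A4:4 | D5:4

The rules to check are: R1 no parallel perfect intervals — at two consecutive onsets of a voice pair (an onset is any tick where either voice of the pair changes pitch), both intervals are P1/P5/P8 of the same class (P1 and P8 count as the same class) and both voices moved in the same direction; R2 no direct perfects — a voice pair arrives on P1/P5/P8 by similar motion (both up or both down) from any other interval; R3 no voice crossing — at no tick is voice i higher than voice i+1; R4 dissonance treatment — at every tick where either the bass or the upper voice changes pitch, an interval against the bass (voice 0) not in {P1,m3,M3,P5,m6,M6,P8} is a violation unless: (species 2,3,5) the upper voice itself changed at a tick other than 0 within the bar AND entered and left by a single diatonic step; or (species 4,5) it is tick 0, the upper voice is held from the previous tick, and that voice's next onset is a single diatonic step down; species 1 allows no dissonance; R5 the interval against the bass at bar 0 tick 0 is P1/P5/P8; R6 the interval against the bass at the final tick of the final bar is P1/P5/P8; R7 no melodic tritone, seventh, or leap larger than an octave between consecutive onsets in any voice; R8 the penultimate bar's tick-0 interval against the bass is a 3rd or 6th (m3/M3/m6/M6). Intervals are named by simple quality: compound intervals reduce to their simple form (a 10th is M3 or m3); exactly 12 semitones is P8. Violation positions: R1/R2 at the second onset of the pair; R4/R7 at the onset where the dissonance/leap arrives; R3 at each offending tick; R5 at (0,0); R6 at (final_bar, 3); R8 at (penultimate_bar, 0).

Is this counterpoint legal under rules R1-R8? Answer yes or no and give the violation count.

No (12 violations)

bar 0: v0=G3 v1=G4 v2=D5 (P5)
bar 1: v0=E3 v1=G3 v2=G4 (m3)
bar 2: v0=G3 v1=E4 v2=D5 (P5)
bar 3: v0=A3 v1=E4 v2=G4 (m7)
bar 4: v0=B3 v1=F4 v2=F5 (TT)
bar 5: v0=F3 v1=D4 v2=A4 (M3)
bar 6: v0=G3 v1=G4 v2=D5 (P5)
  R2 @ bar1.0: G4/D5 P5 -> G3/G4 P8 similar
  R2 @ bar2.0: E3/G4 m3 -> G3/D5 P5 similar
  R4 @ bar3.0: A3/G4 m7 untreated
  R2 @ bar4.0: E4/G4 m3 -> F4/F5 P8 similar
  R4 @ bar4.0: B3/F4 TT untreated
  R4 @ bar4.0: B3/F5 TT untreated
  R7 @ bar4.0: G4->F5 leap 10st
  R2 @ bar5.0: F4/F5 P8 -> D4/A4 P5 similar
  R7 @ bar5.0: B3->F3 leap 6st
  R1 @ bar6.0: D4/A4 P5 -> G4/D5 P5 similar
  R2 @ bar6.0: F3/D4 M6 -> G3/G4 P8 similar
  R2 @ bar6.0: F3/A4 M3 -> G3/D5 P5 similar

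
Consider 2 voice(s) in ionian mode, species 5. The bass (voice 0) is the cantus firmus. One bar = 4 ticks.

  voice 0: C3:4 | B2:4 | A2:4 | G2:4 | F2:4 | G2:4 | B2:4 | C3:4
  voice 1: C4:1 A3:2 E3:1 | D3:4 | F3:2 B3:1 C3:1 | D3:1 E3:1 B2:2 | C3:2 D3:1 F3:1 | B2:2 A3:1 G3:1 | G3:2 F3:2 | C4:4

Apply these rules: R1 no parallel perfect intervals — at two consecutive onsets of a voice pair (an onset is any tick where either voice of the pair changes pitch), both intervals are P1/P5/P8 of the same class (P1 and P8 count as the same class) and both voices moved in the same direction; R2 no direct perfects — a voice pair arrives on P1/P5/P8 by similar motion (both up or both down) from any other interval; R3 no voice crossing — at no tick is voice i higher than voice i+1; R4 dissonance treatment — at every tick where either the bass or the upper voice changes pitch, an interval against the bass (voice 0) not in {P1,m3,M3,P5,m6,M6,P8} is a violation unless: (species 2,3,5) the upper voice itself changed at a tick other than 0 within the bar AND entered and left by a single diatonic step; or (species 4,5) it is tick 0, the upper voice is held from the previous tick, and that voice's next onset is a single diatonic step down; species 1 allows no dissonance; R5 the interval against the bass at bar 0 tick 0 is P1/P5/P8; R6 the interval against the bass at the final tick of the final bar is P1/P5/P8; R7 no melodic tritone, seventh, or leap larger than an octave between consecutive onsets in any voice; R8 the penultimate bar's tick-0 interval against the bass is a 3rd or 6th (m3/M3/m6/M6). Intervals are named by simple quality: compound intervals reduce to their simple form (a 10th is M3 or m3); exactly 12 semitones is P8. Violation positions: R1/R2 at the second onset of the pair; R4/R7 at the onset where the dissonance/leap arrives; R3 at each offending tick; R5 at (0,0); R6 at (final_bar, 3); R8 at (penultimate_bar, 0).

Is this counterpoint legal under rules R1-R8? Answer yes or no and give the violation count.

No (8 violations)

bar 0: v0=C3 v1=C4 (P8)
bar 1: v0=B2 v1=D3 (m3)
bar 2: v0=A2 v1=F3 (m6)
bar 3: v0=G2 v1=D3 (P5)
bar 4: v0=F2 v1=C3 (P5)
bar 5: v0=G2 v1=B2 (M3)
bar 6: v0=B2 v1=G3 (m6)
bar 7: v0=C3 v1=C4 (P8)
  R4 @ bar2.2: A2/B3 M2 untreated
  R7 @ bar2.2: F3->B3 leap 6st
  R7 @ bar2.3: B3->C3 leap 11st
  R7 @ bar5.0: F3->B2 leap 6st
  R4 @ bar5.2: G2/A3 M2 untreated
  R7 @ bar5.2: B2->A3 leap 10st
  R4 @ bar6.2: B2/F3 TT untreated
  R2 @ bar7.0: B2/F3 TT -> C3/C4 P8 similar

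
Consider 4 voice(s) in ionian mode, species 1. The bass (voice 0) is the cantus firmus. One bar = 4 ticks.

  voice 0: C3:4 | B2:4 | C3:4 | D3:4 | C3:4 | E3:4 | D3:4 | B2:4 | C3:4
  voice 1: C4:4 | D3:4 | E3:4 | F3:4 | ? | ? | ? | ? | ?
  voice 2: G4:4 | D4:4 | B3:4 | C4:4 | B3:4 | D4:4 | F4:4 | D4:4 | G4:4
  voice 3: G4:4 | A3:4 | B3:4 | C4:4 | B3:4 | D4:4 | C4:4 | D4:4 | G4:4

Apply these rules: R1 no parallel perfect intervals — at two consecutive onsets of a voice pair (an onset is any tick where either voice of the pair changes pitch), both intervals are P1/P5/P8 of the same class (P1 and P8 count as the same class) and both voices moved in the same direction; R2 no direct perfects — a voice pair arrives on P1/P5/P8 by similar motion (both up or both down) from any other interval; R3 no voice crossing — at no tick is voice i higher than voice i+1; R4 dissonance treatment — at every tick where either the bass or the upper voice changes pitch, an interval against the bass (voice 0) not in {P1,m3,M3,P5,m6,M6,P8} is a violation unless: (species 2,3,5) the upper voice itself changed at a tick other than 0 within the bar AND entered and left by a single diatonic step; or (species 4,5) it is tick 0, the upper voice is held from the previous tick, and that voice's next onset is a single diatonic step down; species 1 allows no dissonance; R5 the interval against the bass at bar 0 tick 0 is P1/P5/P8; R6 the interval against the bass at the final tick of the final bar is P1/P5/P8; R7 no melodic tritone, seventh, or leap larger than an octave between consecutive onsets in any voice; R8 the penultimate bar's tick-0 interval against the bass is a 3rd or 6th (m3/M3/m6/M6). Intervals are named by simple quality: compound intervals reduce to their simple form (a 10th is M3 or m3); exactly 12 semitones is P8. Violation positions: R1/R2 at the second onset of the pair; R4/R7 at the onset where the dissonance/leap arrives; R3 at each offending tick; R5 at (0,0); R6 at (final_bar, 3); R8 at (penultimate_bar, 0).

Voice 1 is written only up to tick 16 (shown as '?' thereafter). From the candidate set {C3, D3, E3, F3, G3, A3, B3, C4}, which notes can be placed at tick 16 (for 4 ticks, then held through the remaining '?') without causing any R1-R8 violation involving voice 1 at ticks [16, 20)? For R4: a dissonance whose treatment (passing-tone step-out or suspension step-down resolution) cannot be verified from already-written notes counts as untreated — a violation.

{A3, G3}

C3: violates R2
D3: violates R4
E3: violates R1
F3: violates R4
G3: legal
A3: legal
B3: violates R4,R7
C4: violates R3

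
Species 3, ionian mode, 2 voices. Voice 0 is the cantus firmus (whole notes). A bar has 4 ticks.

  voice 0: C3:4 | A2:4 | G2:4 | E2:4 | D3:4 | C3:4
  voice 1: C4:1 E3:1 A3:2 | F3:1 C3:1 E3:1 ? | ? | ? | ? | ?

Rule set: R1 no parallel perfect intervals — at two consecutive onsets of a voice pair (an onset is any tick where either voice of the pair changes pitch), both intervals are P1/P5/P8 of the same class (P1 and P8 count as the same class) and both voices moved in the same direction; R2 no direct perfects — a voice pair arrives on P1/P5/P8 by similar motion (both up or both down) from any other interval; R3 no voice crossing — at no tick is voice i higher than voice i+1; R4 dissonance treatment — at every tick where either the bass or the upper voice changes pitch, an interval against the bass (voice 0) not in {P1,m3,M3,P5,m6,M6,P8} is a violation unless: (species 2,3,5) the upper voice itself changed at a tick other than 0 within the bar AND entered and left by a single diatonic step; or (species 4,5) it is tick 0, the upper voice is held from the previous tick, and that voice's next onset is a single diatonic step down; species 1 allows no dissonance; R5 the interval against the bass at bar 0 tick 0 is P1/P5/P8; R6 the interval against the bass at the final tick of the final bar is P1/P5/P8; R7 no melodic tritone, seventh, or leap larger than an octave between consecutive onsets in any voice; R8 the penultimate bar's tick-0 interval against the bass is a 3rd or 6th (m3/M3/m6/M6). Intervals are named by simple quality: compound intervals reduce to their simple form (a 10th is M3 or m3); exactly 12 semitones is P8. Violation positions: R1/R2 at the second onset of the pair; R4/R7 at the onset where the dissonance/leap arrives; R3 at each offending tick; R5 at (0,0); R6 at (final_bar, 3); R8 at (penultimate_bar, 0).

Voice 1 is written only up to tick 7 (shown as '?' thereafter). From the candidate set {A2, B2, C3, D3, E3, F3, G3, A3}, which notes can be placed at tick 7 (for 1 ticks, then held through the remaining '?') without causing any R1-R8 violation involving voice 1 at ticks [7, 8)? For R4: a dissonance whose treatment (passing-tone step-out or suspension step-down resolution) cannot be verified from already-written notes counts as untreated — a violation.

{A2, A3, C3, E3, F3}

A2: legal
B2: violates R4
C3: legal
D3: violates R4
E3: legal
F3: legal
G3: violates R4
A3: legal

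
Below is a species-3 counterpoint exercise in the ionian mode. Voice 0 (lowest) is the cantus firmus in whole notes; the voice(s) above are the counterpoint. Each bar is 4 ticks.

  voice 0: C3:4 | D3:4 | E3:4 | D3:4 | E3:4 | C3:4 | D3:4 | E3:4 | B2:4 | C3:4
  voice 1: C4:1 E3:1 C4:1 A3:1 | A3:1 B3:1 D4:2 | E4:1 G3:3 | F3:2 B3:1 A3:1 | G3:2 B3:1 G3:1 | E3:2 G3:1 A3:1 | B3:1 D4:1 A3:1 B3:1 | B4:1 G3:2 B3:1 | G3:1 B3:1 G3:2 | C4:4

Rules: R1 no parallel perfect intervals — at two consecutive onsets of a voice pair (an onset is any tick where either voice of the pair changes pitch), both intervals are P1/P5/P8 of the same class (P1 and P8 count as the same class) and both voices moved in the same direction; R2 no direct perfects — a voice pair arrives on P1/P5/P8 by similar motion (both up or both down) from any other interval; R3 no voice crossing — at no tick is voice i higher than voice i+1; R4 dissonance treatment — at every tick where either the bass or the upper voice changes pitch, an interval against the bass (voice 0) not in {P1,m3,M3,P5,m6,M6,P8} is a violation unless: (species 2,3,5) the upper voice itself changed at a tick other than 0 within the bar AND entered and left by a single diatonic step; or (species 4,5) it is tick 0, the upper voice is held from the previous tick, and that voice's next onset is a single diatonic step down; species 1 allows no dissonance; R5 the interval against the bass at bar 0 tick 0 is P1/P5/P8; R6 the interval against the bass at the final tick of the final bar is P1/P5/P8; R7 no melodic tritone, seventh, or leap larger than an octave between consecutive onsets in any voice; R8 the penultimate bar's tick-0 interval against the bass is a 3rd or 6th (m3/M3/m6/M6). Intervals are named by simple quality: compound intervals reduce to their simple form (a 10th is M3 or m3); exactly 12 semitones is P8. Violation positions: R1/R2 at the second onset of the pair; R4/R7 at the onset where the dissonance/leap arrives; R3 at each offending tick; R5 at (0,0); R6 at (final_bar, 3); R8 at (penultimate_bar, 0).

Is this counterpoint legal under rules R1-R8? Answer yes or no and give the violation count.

bar 0: v0=C3 v1=C4 (P8)
bar 1: v0=D3 v1=A3 (P5)
bar 2: v0=E3 v1=E4 (P8)
bar 3: v0=D3 v1=F3 (m3)
bar 4: v0=E3 v1=G3 (m3)
bar 5: v0=C3 v1=E3 (M3)
bar 6: v0=D3 v1=B3 (M6)
bar 7: v0=E3 v1=B4 (P5)
bar 8: v0=B2 v1=G3 (m6)
bar 9: v0=C3 v1=C4 (P8)
  R1 @ bar2.0: D3/D4 P8 -> E3/E4 P8 similar
  R7 @ bar3.2: F3->B3 leap 6st
  R2 @ bar7.0: D3/B3 M6 -> E3/B4 P5 similar
  R7 @ bar7.1: B4->G3 leap 16st
  R2 @ bar9.0: B2/G3 m6 -> C3/C4 P8 similar

No (5 violations)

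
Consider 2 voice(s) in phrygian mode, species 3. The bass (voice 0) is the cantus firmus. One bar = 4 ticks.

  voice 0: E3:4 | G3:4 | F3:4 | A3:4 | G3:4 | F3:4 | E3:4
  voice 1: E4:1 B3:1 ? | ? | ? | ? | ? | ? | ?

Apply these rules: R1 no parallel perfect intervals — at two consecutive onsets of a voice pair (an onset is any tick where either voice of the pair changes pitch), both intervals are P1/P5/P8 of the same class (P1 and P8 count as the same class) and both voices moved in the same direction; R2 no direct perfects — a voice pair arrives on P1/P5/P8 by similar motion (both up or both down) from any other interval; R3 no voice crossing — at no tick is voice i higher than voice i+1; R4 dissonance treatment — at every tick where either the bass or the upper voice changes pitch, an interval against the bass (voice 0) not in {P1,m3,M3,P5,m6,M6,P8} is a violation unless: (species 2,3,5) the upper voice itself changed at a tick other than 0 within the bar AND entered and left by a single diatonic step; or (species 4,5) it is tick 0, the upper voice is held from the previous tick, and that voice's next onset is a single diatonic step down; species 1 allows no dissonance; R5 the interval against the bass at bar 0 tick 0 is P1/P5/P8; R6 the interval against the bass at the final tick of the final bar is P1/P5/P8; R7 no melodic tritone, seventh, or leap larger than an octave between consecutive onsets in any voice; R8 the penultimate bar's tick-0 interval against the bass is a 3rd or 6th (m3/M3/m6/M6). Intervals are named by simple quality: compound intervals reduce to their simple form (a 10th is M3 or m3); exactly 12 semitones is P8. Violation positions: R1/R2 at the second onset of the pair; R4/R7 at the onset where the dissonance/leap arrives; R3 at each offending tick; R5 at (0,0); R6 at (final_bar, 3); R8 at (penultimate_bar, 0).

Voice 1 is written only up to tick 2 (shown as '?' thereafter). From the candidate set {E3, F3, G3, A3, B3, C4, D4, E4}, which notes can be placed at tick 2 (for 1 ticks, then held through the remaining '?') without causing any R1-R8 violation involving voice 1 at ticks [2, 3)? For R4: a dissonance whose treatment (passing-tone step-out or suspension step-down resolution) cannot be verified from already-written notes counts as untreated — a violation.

E3: legal
F3: violates R4,R7
G3: legal
A3: violates R4
B3: legal
C4: legal
D4: violates R4
E4: legal

{B3, C4, E3, E4, G3}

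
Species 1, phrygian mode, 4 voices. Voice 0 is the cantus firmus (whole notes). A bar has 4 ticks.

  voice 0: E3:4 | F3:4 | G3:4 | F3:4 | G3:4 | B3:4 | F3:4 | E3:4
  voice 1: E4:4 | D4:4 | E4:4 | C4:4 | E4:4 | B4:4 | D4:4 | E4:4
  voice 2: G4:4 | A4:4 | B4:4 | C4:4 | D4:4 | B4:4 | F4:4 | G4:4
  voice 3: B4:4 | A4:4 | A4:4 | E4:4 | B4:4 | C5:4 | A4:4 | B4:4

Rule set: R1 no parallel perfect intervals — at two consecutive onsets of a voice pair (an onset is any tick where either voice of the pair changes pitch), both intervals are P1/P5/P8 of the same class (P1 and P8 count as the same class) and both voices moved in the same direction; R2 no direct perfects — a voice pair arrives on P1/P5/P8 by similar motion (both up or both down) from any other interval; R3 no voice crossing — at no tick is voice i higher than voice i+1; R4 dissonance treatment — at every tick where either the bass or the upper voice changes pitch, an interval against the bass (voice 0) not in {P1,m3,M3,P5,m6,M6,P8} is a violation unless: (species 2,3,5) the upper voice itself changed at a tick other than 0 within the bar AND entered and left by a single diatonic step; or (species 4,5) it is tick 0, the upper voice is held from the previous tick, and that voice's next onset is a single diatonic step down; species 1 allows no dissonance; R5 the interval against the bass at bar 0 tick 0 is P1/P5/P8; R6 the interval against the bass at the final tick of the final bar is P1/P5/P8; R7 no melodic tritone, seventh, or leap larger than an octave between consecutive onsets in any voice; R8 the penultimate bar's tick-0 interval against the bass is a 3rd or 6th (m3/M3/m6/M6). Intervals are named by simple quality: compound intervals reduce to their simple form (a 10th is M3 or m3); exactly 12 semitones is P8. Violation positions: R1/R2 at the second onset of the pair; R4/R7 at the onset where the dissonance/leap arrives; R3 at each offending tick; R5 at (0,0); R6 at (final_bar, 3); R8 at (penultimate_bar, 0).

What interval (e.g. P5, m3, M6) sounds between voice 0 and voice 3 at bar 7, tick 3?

P5

voice 0=E3 voice 3=B4 -> P5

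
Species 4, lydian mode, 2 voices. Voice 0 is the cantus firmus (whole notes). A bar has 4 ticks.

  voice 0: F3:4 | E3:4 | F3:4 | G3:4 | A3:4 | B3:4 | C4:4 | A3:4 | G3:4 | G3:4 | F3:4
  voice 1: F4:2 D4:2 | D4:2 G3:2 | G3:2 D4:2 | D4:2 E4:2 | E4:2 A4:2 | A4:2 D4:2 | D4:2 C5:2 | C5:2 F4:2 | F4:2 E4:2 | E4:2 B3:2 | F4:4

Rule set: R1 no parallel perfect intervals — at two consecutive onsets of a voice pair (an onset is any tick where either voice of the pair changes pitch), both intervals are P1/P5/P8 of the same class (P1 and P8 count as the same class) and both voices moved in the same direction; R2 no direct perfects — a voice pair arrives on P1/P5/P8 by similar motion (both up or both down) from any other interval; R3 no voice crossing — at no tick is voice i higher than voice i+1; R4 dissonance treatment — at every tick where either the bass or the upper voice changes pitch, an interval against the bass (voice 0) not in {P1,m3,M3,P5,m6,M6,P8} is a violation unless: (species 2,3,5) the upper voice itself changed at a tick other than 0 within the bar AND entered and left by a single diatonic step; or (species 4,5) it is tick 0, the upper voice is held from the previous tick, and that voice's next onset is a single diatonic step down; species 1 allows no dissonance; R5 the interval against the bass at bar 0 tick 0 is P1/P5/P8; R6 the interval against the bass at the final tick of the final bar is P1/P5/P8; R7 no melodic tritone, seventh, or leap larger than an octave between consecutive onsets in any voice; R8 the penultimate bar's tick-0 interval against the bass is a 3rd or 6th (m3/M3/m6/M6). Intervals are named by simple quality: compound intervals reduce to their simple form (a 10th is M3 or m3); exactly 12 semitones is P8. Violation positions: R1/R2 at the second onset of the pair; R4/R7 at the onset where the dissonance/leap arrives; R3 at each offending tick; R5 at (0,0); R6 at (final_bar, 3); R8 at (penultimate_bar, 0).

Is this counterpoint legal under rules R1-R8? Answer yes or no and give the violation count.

bar 0: v0=F3 v1=F4 (P8)
bar 1: v0=E3 v1=D4 (m7)
bar 2: v0=F3 v1=G3 (M2)
bar 3: v0=G3 v1=D4 (P5)
bar 4: v0=A3 v1=E4 (P5)
bar 5: v0=B3 v1=A4 (m7)
bar 6: v0=C4 v1=D4 (M2)
bar 7: v0=A3 v1=C5 (m3)
bar 8: v0=G3 v1=F4 (m7)
bar 9: v0=G3 v1=E4 (M6)
bar 10: v0=F3 v1=F4 (P8)
  R4 @ bar1.0: E3/D4 m7 untreated
  R4 @ bar2.0: F3/G3 M2 untreated
  R4 @ bar5.0: B3/A4 m7 untreated
  R4 @ bar6.0: C4/D4 M2 untreated
  R7 @ bar6.2: D4->C5 leap 10st
  R7 @ bar10.0: B3->F4 leap 6st

No (6 violations)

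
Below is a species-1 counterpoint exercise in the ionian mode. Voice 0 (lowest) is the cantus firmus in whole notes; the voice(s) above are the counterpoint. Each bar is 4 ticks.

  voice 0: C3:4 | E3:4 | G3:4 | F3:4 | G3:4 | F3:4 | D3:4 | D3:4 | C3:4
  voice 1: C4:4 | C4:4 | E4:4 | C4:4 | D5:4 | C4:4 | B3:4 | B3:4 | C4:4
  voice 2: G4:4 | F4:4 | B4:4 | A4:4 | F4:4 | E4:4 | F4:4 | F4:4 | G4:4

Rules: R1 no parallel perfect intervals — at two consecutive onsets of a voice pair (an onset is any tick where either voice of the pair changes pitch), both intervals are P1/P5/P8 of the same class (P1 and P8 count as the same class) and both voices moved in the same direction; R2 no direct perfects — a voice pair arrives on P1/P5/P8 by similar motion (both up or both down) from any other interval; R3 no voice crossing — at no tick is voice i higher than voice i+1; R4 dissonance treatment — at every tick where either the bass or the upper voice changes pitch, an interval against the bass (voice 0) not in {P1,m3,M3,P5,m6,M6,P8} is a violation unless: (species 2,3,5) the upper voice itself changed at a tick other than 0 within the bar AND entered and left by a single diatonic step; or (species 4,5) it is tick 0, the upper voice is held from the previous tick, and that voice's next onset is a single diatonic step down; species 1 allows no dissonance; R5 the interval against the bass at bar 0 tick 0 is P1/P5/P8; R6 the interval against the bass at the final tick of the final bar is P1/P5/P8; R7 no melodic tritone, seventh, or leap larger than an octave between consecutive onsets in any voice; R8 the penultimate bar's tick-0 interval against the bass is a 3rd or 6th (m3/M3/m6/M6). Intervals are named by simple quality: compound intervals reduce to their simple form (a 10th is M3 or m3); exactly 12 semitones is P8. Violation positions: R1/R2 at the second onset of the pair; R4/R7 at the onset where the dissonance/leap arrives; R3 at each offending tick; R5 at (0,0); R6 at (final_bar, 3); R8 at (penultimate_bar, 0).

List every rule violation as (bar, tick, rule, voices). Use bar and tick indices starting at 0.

bar 0: v0=C3 v1=C4 v2=G4 downbeat P5
bar 1: v0=E3 v1=C4 v2=F4 downbeat m2
bar 2: v0=G3 v1=E4 v2=B4 downbeat M3
bar 3: v0=F3 v1=C4 v2=A4 downbeat M3
bar 4: v0=G3 v1=D5 v2=F4 downbeat m7
bar 5: v0=F3 v1=C4 v2=E4 downbeat M7
bar 6: v0=D3 v1=B3 v2=F4 downbeat m3
bar 7: v0=D3 v1=B3 v2=F4 downbeat m3
bar 8: v0=C3 v1=C4 v2=G4 downbeat P5
  -> R4 @ bar 1 tick 0 v(0, 2): E3/F4 m2 untreated
  -> R2 @ bar 2 tick 0 v(1, 2): C4/F4 P4 -> E4/B4 P5 similar
  -> R7 @ bar 2 tick 0 v(2,): F4->B4 leap 6st
  -> R2 @ bar 3 tick 0 v(0, 1): G3/E4 M6 -> F3/C4 P5 similar
  -> R1 @ bar 4 tick 0 v(0, 1): F3/C4 P5 -> G3/D5 P5 similar
  -> R3 @ bar 4 tick 0 v(1, 2): D5 above F4
  -> R4 @ bar 4 tick 0 v(0, 2): G3/F4 m7 untreated
  -> R7 @ bar 4 tick 0 v(1,): C4->D5 leap 14st
  -> R3 @ bar 4 tick 1 v(1, 2): D5 above F4
  -> R3 @ bar 4 tick 2 v(1, 2): D5 above F4
  -> R3 @ bar 4 tick 3 v(1, 2): D5 above F4
  -> R1 @ bar 5 tick 0 v(0, 1): G3/D5 P5 -> F3/C4 P5 similar
  -> R4 @ bar 5 tick 0 v(0, 2): F3/E4 M7 untreated
  -> R7 @ bar 5 tick 0 v(1,): D5->C4 leap 14st
  -> R2 @ bar 8 tick 0 v(1, 2): B3/F4 TT -> C4/G4 P5 similar

(1, 0, R4, (0, 2))
(2, 0, R2, (1, 2))
(2, 0, R7, (2,))
(3, 0, R2, (0, 1))
(4, 0, R1, (0, 1))
(4, 0, R3, (1, 2))
(4, 0, R4, (0, 2))
(4, 0, R7, (1,))
(4, 1, R3, (1, 2))
(4, 2, R3, (1, 2))
(4, 3, R3, (1, 2))
(5, 0, R1, (0, 1))
(5, 0, R4, (0, 2))
(5, 0, R7, (1,))
(8, 0, R2, (1, 2))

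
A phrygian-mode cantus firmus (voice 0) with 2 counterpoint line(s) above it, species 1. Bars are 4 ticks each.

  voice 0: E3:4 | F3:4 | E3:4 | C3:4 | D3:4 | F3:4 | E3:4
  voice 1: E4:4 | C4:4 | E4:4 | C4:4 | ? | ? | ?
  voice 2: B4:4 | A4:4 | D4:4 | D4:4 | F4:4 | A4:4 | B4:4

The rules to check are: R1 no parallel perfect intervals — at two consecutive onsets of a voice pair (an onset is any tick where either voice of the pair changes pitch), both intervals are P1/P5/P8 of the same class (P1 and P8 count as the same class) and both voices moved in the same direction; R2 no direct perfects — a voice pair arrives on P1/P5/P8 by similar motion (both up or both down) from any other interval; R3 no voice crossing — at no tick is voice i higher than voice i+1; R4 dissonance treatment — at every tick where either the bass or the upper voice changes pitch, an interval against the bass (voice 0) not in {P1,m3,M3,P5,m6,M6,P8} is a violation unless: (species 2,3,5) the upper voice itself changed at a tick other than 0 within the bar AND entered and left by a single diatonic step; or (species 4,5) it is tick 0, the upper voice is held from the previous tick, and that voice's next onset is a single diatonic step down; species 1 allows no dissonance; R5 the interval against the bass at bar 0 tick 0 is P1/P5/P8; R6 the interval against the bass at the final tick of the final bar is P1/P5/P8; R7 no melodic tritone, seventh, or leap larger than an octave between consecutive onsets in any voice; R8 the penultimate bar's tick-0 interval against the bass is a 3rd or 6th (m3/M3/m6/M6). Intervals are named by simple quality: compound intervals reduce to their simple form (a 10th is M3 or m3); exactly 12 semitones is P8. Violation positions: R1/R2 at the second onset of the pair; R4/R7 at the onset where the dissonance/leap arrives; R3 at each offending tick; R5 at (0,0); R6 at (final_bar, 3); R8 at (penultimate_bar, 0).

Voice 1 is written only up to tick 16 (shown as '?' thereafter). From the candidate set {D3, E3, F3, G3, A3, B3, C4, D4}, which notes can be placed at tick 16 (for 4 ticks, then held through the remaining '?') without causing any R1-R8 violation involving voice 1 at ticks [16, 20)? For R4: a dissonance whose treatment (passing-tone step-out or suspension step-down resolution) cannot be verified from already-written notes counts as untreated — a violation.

D3: violates R7
E3: violates R4
F3: legal
G3: violates R4
A3: legal
B3: legal
C4: violates R4
D4: violates R1

{A3, B3, F3}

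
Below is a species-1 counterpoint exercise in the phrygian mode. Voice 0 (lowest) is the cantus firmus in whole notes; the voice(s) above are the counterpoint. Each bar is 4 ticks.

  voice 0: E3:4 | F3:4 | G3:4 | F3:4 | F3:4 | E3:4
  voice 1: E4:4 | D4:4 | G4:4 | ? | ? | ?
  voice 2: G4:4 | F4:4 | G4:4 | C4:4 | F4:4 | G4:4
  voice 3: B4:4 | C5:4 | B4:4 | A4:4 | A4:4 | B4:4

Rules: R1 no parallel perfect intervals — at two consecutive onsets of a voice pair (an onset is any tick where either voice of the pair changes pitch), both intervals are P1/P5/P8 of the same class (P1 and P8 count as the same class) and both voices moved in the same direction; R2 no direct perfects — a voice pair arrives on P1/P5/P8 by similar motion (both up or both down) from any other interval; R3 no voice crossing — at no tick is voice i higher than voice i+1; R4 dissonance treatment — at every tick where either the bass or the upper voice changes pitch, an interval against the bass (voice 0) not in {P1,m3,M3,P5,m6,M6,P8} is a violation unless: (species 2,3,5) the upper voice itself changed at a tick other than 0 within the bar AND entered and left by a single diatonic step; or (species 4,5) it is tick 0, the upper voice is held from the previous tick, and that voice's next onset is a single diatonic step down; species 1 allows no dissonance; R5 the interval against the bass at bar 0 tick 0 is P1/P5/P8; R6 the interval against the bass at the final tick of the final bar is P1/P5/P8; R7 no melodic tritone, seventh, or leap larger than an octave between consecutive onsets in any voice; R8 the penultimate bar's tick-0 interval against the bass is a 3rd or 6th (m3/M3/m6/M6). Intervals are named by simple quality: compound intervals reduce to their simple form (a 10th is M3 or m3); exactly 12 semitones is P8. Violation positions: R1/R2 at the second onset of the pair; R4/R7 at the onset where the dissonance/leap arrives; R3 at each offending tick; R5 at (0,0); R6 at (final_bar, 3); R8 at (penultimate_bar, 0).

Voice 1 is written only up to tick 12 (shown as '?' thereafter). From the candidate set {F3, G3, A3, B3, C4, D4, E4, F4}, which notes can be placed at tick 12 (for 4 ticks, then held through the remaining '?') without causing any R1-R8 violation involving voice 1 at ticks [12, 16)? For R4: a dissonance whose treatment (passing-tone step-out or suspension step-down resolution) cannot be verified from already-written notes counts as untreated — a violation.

F3: violates R1,R2,R7
G3: violates R4
A3: violates R2,R7
B3: violates R4
C4: violates R1,R2
D4: violates R2,R3
E4: violates R3,R4
F4: violates R1,R3

{}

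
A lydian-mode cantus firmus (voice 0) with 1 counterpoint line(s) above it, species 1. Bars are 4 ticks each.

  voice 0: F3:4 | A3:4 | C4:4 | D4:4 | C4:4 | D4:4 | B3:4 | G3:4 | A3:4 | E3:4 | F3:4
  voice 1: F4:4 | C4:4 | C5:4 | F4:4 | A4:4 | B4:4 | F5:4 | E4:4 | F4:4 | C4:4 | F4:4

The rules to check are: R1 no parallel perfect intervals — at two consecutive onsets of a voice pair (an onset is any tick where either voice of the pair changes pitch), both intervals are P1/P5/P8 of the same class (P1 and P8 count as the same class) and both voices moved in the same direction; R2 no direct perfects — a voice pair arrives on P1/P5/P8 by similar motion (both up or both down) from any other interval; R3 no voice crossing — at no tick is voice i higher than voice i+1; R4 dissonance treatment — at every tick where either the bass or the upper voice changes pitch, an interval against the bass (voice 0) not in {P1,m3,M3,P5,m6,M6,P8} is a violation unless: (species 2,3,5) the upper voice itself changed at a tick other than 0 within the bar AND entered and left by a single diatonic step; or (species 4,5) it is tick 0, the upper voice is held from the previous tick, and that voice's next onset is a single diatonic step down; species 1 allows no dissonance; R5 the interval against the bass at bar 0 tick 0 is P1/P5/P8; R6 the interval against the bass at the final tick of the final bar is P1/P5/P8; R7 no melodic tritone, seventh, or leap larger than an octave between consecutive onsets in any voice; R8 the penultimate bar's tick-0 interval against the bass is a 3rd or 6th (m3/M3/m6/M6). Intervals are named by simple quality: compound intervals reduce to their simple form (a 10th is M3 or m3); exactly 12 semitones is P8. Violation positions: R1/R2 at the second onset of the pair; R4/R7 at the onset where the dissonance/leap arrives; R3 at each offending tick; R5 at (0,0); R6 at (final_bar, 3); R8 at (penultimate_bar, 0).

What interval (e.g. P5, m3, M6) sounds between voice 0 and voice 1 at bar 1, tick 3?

voice 0=A3 voice 1=C4 -> m3

m3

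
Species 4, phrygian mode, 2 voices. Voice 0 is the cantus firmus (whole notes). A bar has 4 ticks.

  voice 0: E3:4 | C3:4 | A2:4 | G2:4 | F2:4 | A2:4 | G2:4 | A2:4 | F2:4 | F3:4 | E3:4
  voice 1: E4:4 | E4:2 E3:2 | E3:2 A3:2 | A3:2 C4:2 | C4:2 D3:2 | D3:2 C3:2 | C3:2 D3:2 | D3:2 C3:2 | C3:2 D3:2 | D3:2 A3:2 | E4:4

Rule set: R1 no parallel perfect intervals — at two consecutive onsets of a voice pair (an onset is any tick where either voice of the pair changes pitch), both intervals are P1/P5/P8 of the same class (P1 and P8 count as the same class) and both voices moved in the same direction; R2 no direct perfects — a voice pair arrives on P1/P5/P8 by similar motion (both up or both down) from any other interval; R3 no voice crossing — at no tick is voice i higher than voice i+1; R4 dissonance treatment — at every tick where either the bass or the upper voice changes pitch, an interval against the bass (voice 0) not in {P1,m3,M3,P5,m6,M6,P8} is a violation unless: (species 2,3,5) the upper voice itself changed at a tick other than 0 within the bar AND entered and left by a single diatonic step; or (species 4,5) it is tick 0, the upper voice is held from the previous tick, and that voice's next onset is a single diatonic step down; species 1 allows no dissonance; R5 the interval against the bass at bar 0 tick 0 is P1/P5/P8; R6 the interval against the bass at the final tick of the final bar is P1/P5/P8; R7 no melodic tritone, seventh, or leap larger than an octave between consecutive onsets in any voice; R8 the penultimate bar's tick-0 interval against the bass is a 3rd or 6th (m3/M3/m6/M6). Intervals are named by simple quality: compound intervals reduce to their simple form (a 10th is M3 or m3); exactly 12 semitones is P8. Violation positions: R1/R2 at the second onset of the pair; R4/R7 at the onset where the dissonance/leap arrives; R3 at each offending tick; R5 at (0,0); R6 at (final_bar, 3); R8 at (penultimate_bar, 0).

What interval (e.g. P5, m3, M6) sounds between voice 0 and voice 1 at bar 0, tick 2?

P8

voice 0=E3 voice 1=E4 -> P8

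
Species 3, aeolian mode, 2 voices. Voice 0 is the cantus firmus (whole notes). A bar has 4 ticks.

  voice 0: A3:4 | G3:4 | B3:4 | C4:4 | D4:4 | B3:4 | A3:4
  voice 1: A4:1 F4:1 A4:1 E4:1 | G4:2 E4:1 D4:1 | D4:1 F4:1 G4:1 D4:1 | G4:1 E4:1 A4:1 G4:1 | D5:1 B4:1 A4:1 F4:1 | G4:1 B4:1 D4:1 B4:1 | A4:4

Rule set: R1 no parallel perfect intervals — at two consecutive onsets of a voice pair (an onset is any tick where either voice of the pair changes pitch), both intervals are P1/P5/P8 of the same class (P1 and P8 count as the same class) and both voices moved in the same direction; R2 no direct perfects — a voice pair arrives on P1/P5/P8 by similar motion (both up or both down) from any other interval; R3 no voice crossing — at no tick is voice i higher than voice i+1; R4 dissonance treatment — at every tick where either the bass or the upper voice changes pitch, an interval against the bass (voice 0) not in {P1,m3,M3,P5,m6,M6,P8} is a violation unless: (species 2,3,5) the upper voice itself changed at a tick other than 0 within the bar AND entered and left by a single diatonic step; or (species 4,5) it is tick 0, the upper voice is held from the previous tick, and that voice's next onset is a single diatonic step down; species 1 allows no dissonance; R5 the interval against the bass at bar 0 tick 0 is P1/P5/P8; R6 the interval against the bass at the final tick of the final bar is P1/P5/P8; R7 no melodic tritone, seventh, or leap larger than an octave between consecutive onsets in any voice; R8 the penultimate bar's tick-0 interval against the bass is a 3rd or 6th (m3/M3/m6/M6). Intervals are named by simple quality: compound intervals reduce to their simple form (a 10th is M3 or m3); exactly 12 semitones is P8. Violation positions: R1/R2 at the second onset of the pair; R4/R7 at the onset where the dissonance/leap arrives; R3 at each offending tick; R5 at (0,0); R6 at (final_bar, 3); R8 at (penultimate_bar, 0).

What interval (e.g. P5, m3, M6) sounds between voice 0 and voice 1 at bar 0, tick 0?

voice 0=A3 voice 1=A4 -> P8

P8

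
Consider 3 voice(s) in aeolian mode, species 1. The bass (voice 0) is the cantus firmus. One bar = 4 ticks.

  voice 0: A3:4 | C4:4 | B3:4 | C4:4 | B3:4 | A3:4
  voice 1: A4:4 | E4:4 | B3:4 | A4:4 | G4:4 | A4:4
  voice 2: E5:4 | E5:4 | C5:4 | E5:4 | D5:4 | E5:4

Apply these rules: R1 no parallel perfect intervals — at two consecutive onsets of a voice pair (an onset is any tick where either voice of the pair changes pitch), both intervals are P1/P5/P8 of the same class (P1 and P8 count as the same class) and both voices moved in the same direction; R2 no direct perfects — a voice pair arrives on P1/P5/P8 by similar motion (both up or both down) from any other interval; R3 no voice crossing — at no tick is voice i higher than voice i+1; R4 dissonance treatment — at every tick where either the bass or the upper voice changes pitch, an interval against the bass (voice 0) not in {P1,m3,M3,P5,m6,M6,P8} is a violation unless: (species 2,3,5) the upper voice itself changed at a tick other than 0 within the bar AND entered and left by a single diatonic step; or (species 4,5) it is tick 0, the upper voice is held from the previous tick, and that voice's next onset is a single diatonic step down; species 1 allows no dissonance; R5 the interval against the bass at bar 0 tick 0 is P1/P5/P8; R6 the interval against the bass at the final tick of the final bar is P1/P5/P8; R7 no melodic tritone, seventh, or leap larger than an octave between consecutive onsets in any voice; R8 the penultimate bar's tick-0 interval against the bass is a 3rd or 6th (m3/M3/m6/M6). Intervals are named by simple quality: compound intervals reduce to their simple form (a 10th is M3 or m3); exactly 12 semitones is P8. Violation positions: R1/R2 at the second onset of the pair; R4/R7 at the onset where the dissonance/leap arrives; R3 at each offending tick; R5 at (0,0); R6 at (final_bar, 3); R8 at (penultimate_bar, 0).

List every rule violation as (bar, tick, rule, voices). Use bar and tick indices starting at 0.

(2, 0, R2, (0, 1))
(2, 0, R4, (0, 2))
(3, 0, R2, (1, 2))
(3, 0, R7, (1,))
(4, 0, R1, (1, 2))
(5, 0, R1, (1, 2))

bar 0: v0=A3 v1=A4 v2=E5 downbeat P5
bar 1: v0=C4 v1=E4 v2=E5 downbeat M3
bar 2: v0=B3 v1=B3 v2=C5 downbeat m2
bar 3: v0=C4 v1=A4 v2=E5 downbeat M3
bar 4: v0=B3 v1=G4 v2=D5 downbeat m3
bar 5: v0=A3 v1=A4 v2=E5 downbeat P5
  -> R2 @ bar 2 tick 0 v(0, 1): C4/E4 M3 -> B3/B3 P1 similar
  -> R4 @ bar 2 tick 0 v(0, 2): B3/C5 m2 untreated
  -> R2 @ bar 3 tick 0 v(1, 2): B3/C5 m2 -> A4/E5 P5 similar
  -> R7 @ bar 3 tick 0 v(1,): B3->A4 leap 10st
  -> R1 @ bar 4 tick 0 v(1, 2): A4/E5 P5 -> G4/D5 P5 similar
  -> R1 @ bar 5 tick 0 v(1, 2): G4/D5 P5 -> A4/E5 P5 similar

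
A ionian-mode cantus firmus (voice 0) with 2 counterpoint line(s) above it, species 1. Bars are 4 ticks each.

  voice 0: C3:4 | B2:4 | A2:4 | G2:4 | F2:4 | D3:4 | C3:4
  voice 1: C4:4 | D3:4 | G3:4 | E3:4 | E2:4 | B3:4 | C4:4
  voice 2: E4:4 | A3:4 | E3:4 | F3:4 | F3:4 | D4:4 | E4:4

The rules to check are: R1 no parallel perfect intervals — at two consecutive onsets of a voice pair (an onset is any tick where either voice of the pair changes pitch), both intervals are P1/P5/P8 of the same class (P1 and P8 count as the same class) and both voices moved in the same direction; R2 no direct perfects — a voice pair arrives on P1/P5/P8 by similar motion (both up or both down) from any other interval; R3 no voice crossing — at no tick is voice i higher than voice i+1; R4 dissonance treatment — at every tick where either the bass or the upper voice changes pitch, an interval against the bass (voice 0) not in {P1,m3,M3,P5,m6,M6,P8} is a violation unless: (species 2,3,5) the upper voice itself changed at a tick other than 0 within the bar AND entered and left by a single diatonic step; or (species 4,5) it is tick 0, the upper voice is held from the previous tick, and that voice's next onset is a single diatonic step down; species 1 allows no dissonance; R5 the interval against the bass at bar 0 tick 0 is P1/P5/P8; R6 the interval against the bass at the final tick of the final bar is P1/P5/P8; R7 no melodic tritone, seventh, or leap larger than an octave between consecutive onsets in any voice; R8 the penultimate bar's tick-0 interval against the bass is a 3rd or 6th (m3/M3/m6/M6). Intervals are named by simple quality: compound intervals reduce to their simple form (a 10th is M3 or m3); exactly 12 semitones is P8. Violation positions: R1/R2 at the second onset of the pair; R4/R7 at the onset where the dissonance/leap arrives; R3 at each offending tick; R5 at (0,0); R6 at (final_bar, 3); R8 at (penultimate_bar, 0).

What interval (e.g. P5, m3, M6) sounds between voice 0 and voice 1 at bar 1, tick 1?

voice 0=B2 voice 1=D3 -> m3

m3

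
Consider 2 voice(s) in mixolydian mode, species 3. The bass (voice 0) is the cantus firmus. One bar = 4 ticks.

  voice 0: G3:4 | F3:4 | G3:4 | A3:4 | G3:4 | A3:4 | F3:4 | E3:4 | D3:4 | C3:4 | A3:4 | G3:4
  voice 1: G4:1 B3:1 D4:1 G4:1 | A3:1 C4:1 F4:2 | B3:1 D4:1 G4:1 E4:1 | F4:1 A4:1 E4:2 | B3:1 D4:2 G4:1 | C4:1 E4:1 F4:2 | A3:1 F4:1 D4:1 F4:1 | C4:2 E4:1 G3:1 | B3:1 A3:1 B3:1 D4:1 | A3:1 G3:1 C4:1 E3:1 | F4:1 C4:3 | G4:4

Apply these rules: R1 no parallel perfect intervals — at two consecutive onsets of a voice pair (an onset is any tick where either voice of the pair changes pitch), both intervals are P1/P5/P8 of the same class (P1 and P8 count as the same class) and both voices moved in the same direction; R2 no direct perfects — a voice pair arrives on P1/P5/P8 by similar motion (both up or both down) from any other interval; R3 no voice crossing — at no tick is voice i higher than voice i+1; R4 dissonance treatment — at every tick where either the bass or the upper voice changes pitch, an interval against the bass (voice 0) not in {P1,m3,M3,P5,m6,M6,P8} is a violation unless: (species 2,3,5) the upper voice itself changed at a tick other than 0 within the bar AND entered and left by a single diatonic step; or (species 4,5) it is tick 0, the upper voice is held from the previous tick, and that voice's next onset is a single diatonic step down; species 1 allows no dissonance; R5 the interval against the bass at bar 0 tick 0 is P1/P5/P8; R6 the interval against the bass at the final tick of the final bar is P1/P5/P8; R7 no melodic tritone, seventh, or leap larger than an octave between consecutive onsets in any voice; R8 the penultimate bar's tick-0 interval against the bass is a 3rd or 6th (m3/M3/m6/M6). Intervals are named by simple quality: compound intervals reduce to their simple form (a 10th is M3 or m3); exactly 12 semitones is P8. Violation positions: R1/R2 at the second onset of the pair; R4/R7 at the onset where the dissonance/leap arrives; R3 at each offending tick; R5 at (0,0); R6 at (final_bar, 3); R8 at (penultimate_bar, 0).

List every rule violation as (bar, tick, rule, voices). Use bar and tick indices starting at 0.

bar 0: v0=G3 v1=G4 downbeat P8
bar 1: v0=F3 v1=A3 downbeat M3
bar 2: v0=G3 v1=B3 downbeat M3
bar 3: v0=A3 v1=F4 downbeat m6
bar 4: v0=G3 v1=B3 downbeat M3
bar 5: v0=A3 v1=C4 downbeat m3
bar 6: v0=F3 v1=A3 downbeat M3
bar 7: v0=E3 v1=C4 downbeat m6
bar 8: v0=D3 v1=B3 downbeat M6
bar 9: v0=C3 v1=A3 downbeat M6
bar 10: v0=A3 v1=F4 downbeat m6
bar 11: v0=G3 v1=G4 downbeat P8
  -> R7 @ bar 1 tick 0 v(1,): G4->A3 leap 10st
  -> R7 @ bar 2 tick 0 v(1,): F4->B3 leap 6st
  -> R7 @ bar 10 tick 0 v(1,): E3->F4 leap 13st

(1, 0, R7, (1,))
(2, 0, R7, (1,))
(10, 0, R7, (1,))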